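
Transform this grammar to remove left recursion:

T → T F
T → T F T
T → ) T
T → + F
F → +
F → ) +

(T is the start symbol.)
T → ) T T'
T → + F T'
T' → F T'
T' → F T T'
T' → ε
F → +
F → ) +

T is directly left-recursive. The standard transformation for
  A → A α₁ | ... | A α_m | β₁ | ... | β_n
is
  A  → β₁ A' | ... | β_n A'
  A' → α₁ A' | ... | α_m A' | ε

T → ) T becomes T → ) T T'
T → + F becomes T → + F T'
T → T F becomes T' → F T'
T → T F T becomes T' → F T T'
Add T' → ε

Productions for other non-terminals are unchanged:
  F → +
  F → ) +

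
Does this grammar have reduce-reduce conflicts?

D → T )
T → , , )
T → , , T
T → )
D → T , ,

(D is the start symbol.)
Yes — I9: [T → ) .] vs [T → , , ) .]

A reduce-reduce conflict occurs when an LR(0) state has two complete items [A → α .] and [B → β .] — both call for a reduction, and with no lookahead the parser cannot choose between them.

Augment with D' → D and build the canonical LR(0) collection (I0 = CLOSURE({[D' → . D]}), then GOTO on every symbol after a dot until no new states appear). It has 11 states:
  I0: { [D → . T )], [D → . T , ,], [D' → . D], [T → . )], [T → . , , )], [T → . , , T] }  — shift
  I1: { [T → ) .] }  — reduce
  I2: { [T → , . , )], [T → , . , T] }  — shift
  I3: { [D' → D .] }  — accept
  I4: { [D → T . )], [D → T . , ,] }  — shift
  I5: { [D → T ) .] }  — reduce
  I6: { [D → T , . ,] }  — shift
  I7: { [D → T , , .] }  — reduce
  I8: { [T → , , . )], [T → , , . T], [T → . )], [T → . , , )], [T → . , , T] }  — shift
  I9: { [T → ) .], [T → , , ) .] }  — 2 reduces
  I10: { [T → , , T .] }  — reduce

I9 contains complete items [T → ) .], [T → , , ) .] — reduce-reduce conflict.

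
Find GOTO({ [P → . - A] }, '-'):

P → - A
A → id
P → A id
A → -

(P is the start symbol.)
GOTO(I, '-') = CLOSURE({ [A → αX.β] : [A → α.Xβ] ∈ I, X = '-' })

Items with dot before '-', with the dot advanced:
  [P → . - A] → [P → - . A]
Closure of the advanced items:
  [P → - . A] has the dot before A: add [A → . id], [A → . -]

GOTO = { [A → . -], [A → . id], [P → - . A] }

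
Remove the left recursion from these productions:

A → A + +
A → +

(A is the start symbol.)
A → + A'
A' → + + A'
A' → ε

A is directly left-recursive. The standard transformation for
  A → A α₁ | ... | A α_m | β₁ | ... | β_n
is
  A  → β₁ A' | ... | β_n A'
  A' → α₁ A' | ... | α_m A' | ε

A → + becomes A → + A'
A → A + + becomes A' → + + A'
Add A' → ε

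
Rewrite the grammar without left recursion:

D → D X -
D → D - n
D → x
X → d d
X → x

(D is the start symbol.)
D is directly left-recursive. The standard transformation for
  A → A α₁ | ... | A α_m | β₁ | ... | β_n
is
  A  → β₁ A' | ... | β_n A'
  A' → α₁ A' | ... | α_m A' | ε

D → x becomes D → x D'
D → D X - becomes D' → X - D'
D → D - n becomes D' → - n D'
Add D' → ε

Productions for other non-terminals are unchanged:
  X → d d
  X → x

Resulting grammar:
D → x D'
D' → X - D'
D' → - n D'
D' → ε
X → d d
X → x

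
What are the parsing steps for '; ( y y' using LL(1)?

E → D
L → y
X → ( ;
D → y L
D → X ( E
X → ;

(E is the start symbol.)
LL(1) parsing maintains a stack (initially the start symbol over $) and the input. At each step: if the stack top is a terminal, match it against the current input token; if it is a non-terminal N, replace it with the RHS of M[N, lookahead] (the unique production whose predict set contains the lookahead).

Stack is shown with the top on the left.

Stack    Input      Action
--------------------------
E $      ; ( y y $  output E → D
D $      ; ( y y $  output D → X ( E
X ( E $  ; ( y y $  output X → ;
; ( E $  ; ( y y $  match ';'
( E $    ( y y $    match '('
E $      y y $      output E → D
D $      y y $      output D → y L
y L $    y y $      match 'y'
L $      y $        output L → y
y $      y $        match 'y'
$        $          accept

The string is accepted.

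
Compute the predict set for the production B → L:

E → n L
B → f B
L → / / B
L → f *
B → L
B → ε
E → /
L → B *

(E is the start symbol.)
PREDICT(B → L) = (FIRST(RHS) \ {ε}) ∪ (FOLLOW(B) if ε ∈ FIRST(RHS), i.e. RHS ⇒* ε)
FIRST(L) = { '*', '/', 'f' }
FIRST(L) = { '*', '/', 'f' }
ε ∉ FIRST(L), so FOLLOW(B) is not added.
PREDICT(B → L) = { '*', '/', 'f' }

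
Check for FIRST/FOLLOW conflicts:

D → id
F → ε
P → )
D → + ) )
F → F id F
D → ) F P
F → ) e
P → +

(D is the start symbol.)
A FIRST/FOLLOW conflict occurs when a non-terminal N has a nullable alternative N → β (β ⇒* ε) and another alternative N → α with FIRST(α) ∩ FOLLOW(N) ≠ ∅: on such a lookahead the parser cannot decide between expanding α and letting N vanish via β.

Nullable non-terminals: F.
FIRST sets used below: FIRST(F) = { ')', 'id', ε }

F: nullable alternative(s) F → ε; FOLLOW(F) = { ')', '+', 'id' }
  F → ε: FIRST \ {ε} = { } — this is the only nullable alternative, skip
  F → F id F: FIRST \ {ε} = { ')', 'id' } — overlaps FOLLOW(F) on { ')', 'id' }: CONFLICT
  F → ) e: FIRST \ {ε} = { ')' } — overlaps FOLLOW(F) on { ')' }: CONFLICT

D, P have no nullable alternative, so no FIRST/FOLLOW check is needed there.

So the grammar has 2 FIRST/FOLLOW conflicts (marked CONFLICT above).

Answer: Yes. F → F id F with FOLLOW(F) on { ')', 'id' }; F → ')' e with FOLLOW(F) on { ')' }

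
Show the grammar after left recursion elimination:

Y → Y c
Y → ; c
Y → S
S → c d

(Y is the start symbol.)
Y is directly left-recursive. The standard transformation for
  A → A α₁ | ... | A α_m | β₁ | ... | β_n
is
  A  → β₁ A' | ... | β_n A'
  A' → α₁ A' | ... | α_m A' | ε

Y → ; c becomes Y → ; c Y'
Y → S becomes Y → S Y'
Y → Y c becomes Y' → c Y'
Add Y' → ε

Productions for other non-terminals are unchanged:
  S → c d

Resulting grammar:
Y → ; c Y'
Y → S Y'
Y' → c Y'
Y' → ε
S → c d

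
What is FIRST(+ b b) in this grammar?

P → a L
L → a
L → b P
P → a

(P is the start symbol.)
{ '+' }

To compute FIRST(+ b b), process the symbols left to right:
Symbol + is a terminal. Add '+' and stop.
FIRST(+ b b) = { '+' }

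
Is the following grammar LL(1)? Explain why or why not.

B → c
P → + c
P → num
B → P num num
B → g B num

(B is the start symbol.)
Yes, the grammar is LL(1).

Relevant sets:
  FIRST(P) = { '+', 'num' }

For B:
  PREDICT(B → c) = { 'c' }
  PREDICT(B → P num num) = { '+', 'num' }
  PREDICT(B → g B num) = { 'g' }
For P:
  PREDICT(P → '+' c) = { '+' }
  PREDICT(P → num) = { 'num' }

All predict sets are disjoint. The grammar IS LL(1).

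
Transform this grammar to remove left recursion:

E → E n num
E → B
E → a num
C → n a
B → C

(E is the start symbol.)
E → B E'
E → a num E'
E' → n num E'
E' → ε
C → n a
B → C

E is directly left-recursive. The standard transformation for
  A → A α₁ | ... | A α_m | β₁ | ... | β_n
is
  A  → β₁ A' | ... | β_n A'
  A' → α₁ A' | ... | α_m A' | ε

E → B becomes E → B E'
E → a num becomes E → a num E'
E → E n num becomes E' → n num E'
Add E' → ε

Productions for other non-terminals are unchanged:
  C → n a
  B → C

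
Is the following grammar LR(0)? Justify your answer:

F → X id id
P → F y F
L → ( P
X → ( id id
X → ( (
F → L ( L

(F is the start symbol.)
A grammar is LR(0) if no state in the canonical LR(0) collection has:
  - both a shift item (dot before a terminal) and a complete item (shift-reduce conflict), or
  - two or more complete items (reduce-reduce conflict; the accept item [F' → F .] counts as a complete item here).

Augment with F' → F and build the canonical LR(0) collection (I0 = CLOSURE({[F' → . F]}), then GOTO on every symbol after a dot until no new states appear). It has 17 states:
  I0: { [F → . L ( L], [F → . X id id], [F' → . F], [L → . ( P], [X → . ( (], [X → . ( id id] }  — shift
  I1: { [F → . L ( L], [F → . X id id], [L → ( . P], [L → . ( P], [P → . F y F], [X → ( . (], [X → ( . id id], [X → . ( (], [X → . ( id id] }  — shift
  I2: { [F' → F .] }  — accept
  I3: { [F → L . ( L] }  — shift
  I4: { [F → X . id id] }  — shift
  I5: { [F → X id . id] }  — shift
  I6: { [F → X id id .] }  — reduce
  I7: { [F → L ( . L], [L → . ( P] }  — shift
  I8: { [F → . L ( L], [F → . X id id], [L → ( . P], [L → . ( P], [P → . F y F], [X → . ( (], [X → . ( id id] }  — shift
  I9: { [F → L ( L .] }  — reduce
  I10: { [P → F . y F] }  — shift
  I11: { [L → ( P .] }  — reduce
  I12: { [F → . L ( L], [F → . X id id], [L → . ( P], [P → F y . F], [X → . ( (], [X → . ( id id] }  — shift
  I13: { [P → F y F .] }  — reduce
  I14: { [F → . L ( L], [F → . X id id], [L → ( . P], [L → . ( P], [P → . F y F], [X → ( ( .], [X → ( . (], [X → ( . id id], [X → . ( (], [X → . ( id id] }  — shift, reduce
  I15: { [X → ( id . id] }  — shift
  I16: { [X → ( id id .] }  — reduce

Conflict in state I14:
  Shift-reduce conflict between [X → ( ( .] and [L → . ( P]
So the grammar is NOT LR(0).

Answer: No. Shift-reduce conflict between [X → ( ( .] and [L → . ( P]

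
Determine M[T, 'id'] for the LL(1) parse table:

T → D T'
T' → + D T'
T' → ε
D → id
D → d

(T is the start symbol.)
T → D T'

To find M[T, 'id'], we find productions for T where 'id' is in the predict set (PREDICT(N → α) = (FIRST(α) \ {ε}) ∪ (FOLLOW(N) if α ⇒* ε)).

Relevant sets:
  FIRST(D) = { 'd', 'id' }

T → D T': PREDICT = { 'd', 'id' }
  'id' is in predict set, so this production goes in M[T, 'id']

M[T, 'id'] = T → D T'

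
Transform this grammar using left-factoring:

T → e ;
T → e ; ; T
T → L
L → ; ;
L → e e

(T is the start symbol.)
T → e ; T'
T' → ε
T' → ; T
T → L
L → ; ;
L → e e

Left-factoring transforms A → αβ₁ | αβ₂ into A → αA' and A' → β₁ | β₂
(α is the longest common prefix among the alternatives). Repeat until
no nonterminal has two alternatives with a common prefix.

Round 1: T has alternatives sharing prefix 'e ;'. Introduce T': T → e ; T'
  Add: T' → ε
  Add: T' → ; T

No remaining common prefixes — done.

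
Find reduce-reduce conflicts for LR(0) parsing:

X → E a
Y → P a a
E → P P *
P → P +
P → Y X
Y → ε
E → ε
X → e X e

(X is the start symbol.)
Yes — I0: [E → .] vs [Y → .]; I4: [E → .] vs [Y → .]; I5: [E → .] vs [Y → .]

Augment with X' → X and build the canonical LR(0) collection (I0 = CLOSURE({[X' → . X]}), then GOTO on every symbol after a dot until no new states appear). It has 15 states:
  I0: { [E → . P P *], [E → .], [P → . P +], [P → . Y X], [X → . E a], [X → . e X e], [X' → . X], [Y → . P a a], [Y → .] }  — shift, 2 reduces
  I1: { [X → E . a] }  — shift
  I2: { [E → P . P *], [P → . P +], [P → . Y X], [P → P . +], [Y → . P a a], [Y → .], [Y → P . a a] }  — shift, reduce
  I3: { [X' → X .] }  — accept
  I4: { [E → . P P *], [E → .], [P → . P +], [P → . Y X], [P → Y . X], [X → . E a], [X → . e X e], [Y → . P a a], [Y → .] }  — shift, 2 reduces
  I5: { [E → . P P *], [E → .], [P → . P +], [P → . Y X], [X → . E a], [X → . e X e], [X → e . X e], [Y → . P a a], [Y → .] }  — shift, 2 reduces
  I6: { [X → e X . e] }  — shift
  I7: { [X → e X e .] }  — reduce
  I8: { [P → Y X .] }  — reduce
  I9: { [P → P + .] }  — reduce
  I10: { [E → P P . *], [P → P . +], [Y → P . a a] }  — shift
  I11: { [Y → P a . a] }  — shift
  I12: { [Y → P a a .] }  — reduce
  I13: { [E → P P * .] }  — reduce
  I14: { [X → E a .] }  — reduce

I0 contains complete items [E → .], [Y → .] — reduce-reduce conflict.
I4 contains complete items [E → .], [Y → .] — reduce-reduce conflict.
I5 contains complete items [E → .], [Y → .] — reduce-reduce conflict.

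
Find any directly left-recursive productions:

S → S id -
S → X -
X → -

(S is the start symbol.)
Yes, S is left-recursive

Direct left recursion occurs when N → N α for some non-terminal N (the right-hand side begins with the left-hand side itself).

S → S id -: LEFT RECURSIVE (starts with S)
S → X -: starts with X
X → -: starts with '-'

The grammar has direct left recursion on: S.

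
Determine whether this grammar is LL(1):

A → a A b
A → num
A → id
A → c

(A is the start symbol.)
Yes, the grammar is LL(1).

For A:
  PREDICT(A → a A b) = { 'a' }
  PREDICT(A → num) = { 'num' }
  PREDICT(A → id) = { 'id' }
  PREDICT(A → c) = { 'c' }

All predict sets are disjoint. The grammar IS LL(1).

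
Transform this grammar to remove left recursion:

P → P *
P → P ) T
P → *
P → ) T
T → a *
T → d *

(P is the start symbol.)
P → * P'
P → ) T P'
P' → * P'
P' → ) T P'
P' → ε
T → a *
T → d *

P is directly left-recursive. The standard transformation for
  A → A α₁ | ... | A α_m | β₁ | ... | β_n
is
  A  → β₁ A' | ... | β_n A'
  A' → α₁ A' | ... | α_m A' | ε

P → * becomes P → * P'
P → ) T becomes P → ) T P'
P → P * becomes P' → * P'
P → P ) T becomes P' → ) T P'
Add P' → ε

Productions for other non-terminals are unchanged:
  T → a *
  T → d *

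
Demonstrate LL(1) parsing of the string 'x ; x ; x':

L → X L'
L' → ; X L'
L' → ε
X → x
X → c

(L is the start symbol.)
LL(1) parsing maintains a stack (initially the start symbol over $) and the input. At each step: if the stack top is a terminal, match it against the current input token; if it is a non-terminal N, replace it with the RHS of M[N, lookahead] (the unique production whose predict set contains the lookahead).

Stack is shown with the top on the left.

Stack     Input        Action
-----------------------------
L $       x ; x ; x $  output L → X L'
X L' $    x ; x ; x $  output X → x
x L' $    x ; x ; x $  match 'x'
L' $      ; x ; x $    output L' → ; X L'
; X L' $  ; x ; x $    match ';'
X L' $    x ; x $      output X → x
x L' $    x ; x $      match 'x'
L' $      ; x $        output L' → ; X L'
; X L' $  ; x $        match ';'
X L' $    x $          output X → x
x L' $    x $          match 'x'
L' $      $            output L' → ε
$         $            accept

The string is accepted.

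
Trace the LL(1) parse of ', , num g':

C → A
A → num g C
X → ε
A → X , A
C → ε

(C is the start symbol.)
LL(1) parsing maintains a stack (initially the start symbol over $) and the input. At each step: if the stack top is a terminal, match it against the current input token; if it is a non-terminal N, replace it with the RHS of M[N, lookahead] (the unique production whose predict set contains the lookahead).

Stack is shown with the top on the left.

Stack      Input        Action
------------------------------
C $        , , num g $  output C → A
A $        , , num g $  output A → X , A
X , A $    , , num g $  output X → ε
, A $      , , num g $  match ','
A $        , num g $    output A → X , A
X , A $    , num g $    output X → ε
, A $      , num g $    match ','
A $        num g $      output A → num g C
num g C $  num g $      match 'num'
g C $      g $          match 'g'
C $        $            output C → ε
$          $            accept

The string is accepted.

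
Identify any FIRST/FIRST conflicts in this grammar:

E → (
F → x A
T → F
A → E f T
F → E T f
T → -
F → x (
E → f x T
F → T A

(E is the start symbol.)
FIRST sets of the non-terminals at (or reachable through a nullable prefix from) the front of some alternative:
  FIRST(E) = { '(', 'f' }
  FIRST(T) = { '(', '-', 'f', 'x' }
  FIRST(F) = { '(', '-', 'f', 'x' }

Productions for E:
  E → (: FIRST = { '(' }
  E → f x T: FIRST = { 'f' }
Productions for F:
  F → x A: FIRST = { 'x' }
  F → E T f: FIRST = { '(', 'f' }
  F → x (: FIRST = { 'x' }
  F → T A: FIRST = { '(', '-', 'f', 'x' }
Productions for T:
  T → F: FIRST = { '(', '-', 'f', 'x' }
  T → -: FIRST = { '-' }
A has only one production, so no FIRST/FIRST conflict is possible there.

Conflict for F: F → x A and F → x (
  Overlap: { 'x' }
Conflict for F: F → x A and F → T A
  Overlap: { 'x' }
Conflict for F: F → E T f and F → T A
  Overlap: { '(', 'f' }
Conflict for F: F → x ( and F → T A
  Overlap: { 'x' }
Conflict for T: T → F and T → -
  Overlap: { '-' }

Answer: Yes. F → x A / F → x '(' on { 'x' }; F → x A / F → T A on { 'x' }; F → E T f / F → T A on { '(', 'f' }; F → x '(' / F → T A on { 'x' }; T → F / T → '-' on { '-' }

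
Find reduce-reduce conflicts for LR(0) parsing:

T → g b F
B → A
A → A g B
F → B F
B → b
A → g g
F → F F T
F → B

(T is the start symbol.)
A reduce-reduce conflict occurs when an LR(0) state has two complete items [A → α .] and [B → β .] — both call for a reduction, and with no lookahead the parser cannot choose between them.

Augment with T' → T and build the canonical LR(0) collection (I0 = CLOSURE({[T' → . T]}), then GOTO on every symbol after a dot until no new states appear). It has 16 states:
  I0: { [T → . g b F], [T' → . T] }  — shift
  I1: { [T' → T .] }  — accept
  I2: { [T → g . b F] }  — shift
  I3: { [A → . A g B], [A → . g g], [B → . A], [B → . b], [F → . B F], [F → . B], [F → . F F T], [T → g b . F] }  — shift
  I4: { [A → A . g B], [B → A .] }  — shift, reduce
  I5: { [A → . A g B], [A → . g g], [B → . A], [B → . b], [F → . B F], [F → . B], [F → . F F T], [F → B . F], [F → B .] }  — shift, reduce
  I6: { [A → . A g B], [A → . g g], [B → . A], [B → . b], [F → . B F], [F → . B], [F → . F F T], [F → F . F T], [T → g b F .] }  — shift, reduce
  I7: { [B → b .] }  — reduce
  I8: { [A → g . g] }  — shift
  I9: { [A → g g .] }  — reduce
  I10: { [A → . A g B], [A → . g g], [B → . A], [B → . b], [F → . B F], [F → . B], [F → . F F T], [F → F . F T], [F → F F . T], [T → . g b F] }  — shift
  I11: { [F → F F T .] }  — reduce
  I12: { [A → g . g], [T → g . b F] }  — shift
  I13: { [A → . A g B], [A → . g g], [B → . A], [B → . b], [F → . B F], [F → . B], [F → . F F T], [F → B F .], [F → F . F T] }  — shift, reduce
  I14: { [A → . A g B], [A → . g g], [A → A g . B], [B → . A], [B → . b] }  — shift
  I15: { [A → A g B .] }  — reduce

No state contains more than one complete item.

Answer: No reduce-reduce conflicts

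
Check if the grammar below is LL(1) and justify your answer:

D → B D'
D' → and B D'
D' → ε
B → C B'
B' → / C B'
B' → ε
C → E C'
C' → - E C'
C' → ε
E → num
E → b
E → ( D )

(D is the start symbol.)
Yes, the grammar is LL(1).

Relevant sets:
  FOLLOW(D') = { $, ')' }
  FOLLOW(B') = { $, ')', 'and' }
  FOLLOW(C') = { $, ')', '/', 'and' }

For D':
  PREDICT(D' → and B D') = { 'and' }
  PREDICT(D' → ε) = { $, ')' }
For B':
  PREDICT(B' → '/' C B') = { '/' }
  PREDICT(B' → ε) = { $, ')', 'and' }
For C':
  PREDICT(C' → '-' E C') = { '-' }
  PREDICT(C' → ε) = { $, ')', '/', 'and' }
For E:
  PREDICT(E → num) = { 'num' }
  PREDICT(E → b) = { 'b' }
  PREDICT(E → '(' D ')') = { '(' }
D, B, C have a single production, so nothing to check there.

All predict sets are disjoint. The grammar IS LL(1).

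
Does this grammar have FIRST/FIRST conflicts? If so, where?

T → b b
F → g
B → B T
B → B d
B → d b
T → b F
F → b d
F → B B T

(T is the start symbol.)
A FIRST/FIRST conflict occurs when two productions N → α and N → β for the same non-terminal have FIRST(α) ∩ FIRST(β) ≠ ∅ (with ε ∈ FIRST of a nullable right-hand side, so two nullable alternatives also conflict).

FIRST sets of the non-terminals at (or reachable through a nullable prefix from) the front of some alternative:
  FIRST(B) = { 'd' }

Productions for T:
  T → b b: FIRST = { 'b' }
  T → b F: FIRST = { 'b' }
Productions for F:
  F → g: FIRST = { 'g' }
  F → b d: FIRST = { 'b' }
  F → B B T: FIRST = { 'd' }
Productions for B:
  B → B T: FIRST = { 'd' }
  B → B d: FIRST = { 'd' }
  B → d b: FIRST = { 'd' }

Conflict for T: T → b b and T → b F
  Overlap: { 'b' }
Conflict for B: B → B T and B → B d
  Overlap: { 'd' }
Conflict for B: B → B T and B → d b
  Overlap: { 'd' }
Conflict for B: B → B d and B → d b
  Overlap: { 'd' }

Answer: Yes. T → b b / T → b F on { 'b' }; B → B T / B → B d on { 'd' }; B → B T / B → d b on { 'd' }; B → B d / B → d b on { 'd' }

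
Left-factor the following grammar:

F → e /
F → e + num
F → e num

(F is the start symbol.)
Left-factoring transforms A → αβ₁ | αβ₂ into A → αA' and A' → β₁ | β₂
(α is the longest common prefix among the alternatives). Repeat until
no nonterminal has two alternatives with a common prefix.

Round 1: F has alternatives sharing prefix 'e'. Introduce F': F → e F'
  Add: F' → /
  Add: F' → + num
  Add: F' → num

No remaining common prefixes — done.

Resulting grammar:
F → e F'
F' → /
F' → + num
F' → num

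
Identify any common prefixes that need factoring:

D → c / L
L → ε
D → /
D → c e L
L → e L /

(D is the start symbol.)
Left-factoring is needed when two productions for the same non-terminal
share a common prefix on the right-hand side.

Productions for D:
  D → c / L
  D → /
  D → c e L
Productions for L:
  L → ε
  L → e L /

Found common prefix 'c' in productions for D

Answer: Yes, D has productions with common prefix 'c'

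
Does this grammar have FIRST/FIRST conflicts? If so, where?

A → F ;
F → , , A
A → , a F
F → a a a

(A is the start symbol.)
Yes. A → F ';' / A → ',' a F on { ',' }

A FIRST/FIRST conflict occurs when two productions N → α and N → β for the same non-terminal have FIRST(α) ∩ FIRST(β) ≠ ∅ (with ε ∈ FIRST of a nullable right-hand side, so two nullable alternatives also conflict).

FIRST sets of the non-terminals at (or reachable through a nullable prefix from) the front of some alternative:
  FIRST(F) = { ',', 'a' }

Productions for A:
  A → F ;: FIRST = { ',', 'a' }
  A → , a F: FIRST = { ',' }
Productions for F:
  F → , , A: FIRST = { ',' }
  F → a a a: FIRST = { 'a' }

Conflict for A: A → F ; and A → , a F
  Overlap: { ',' }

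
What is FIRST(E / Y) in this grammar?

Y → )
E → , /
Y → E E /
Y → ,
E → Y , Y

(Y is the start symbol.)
{ ')', ',' }

FIRST sets of the non-terminals involved (from the grammar, by fixed-point iteration):
  FIRST(E) = { ')', ',' }

To compute FIRST(E / Y), process the symbols left to right:
Symbol E is a non-terminal. Add FIRST(E) \ {ε} = { ')', ',' }
E is not nullable (ε ∉ FIRST(E)), so stop here.
FIRST(E / Y) = { ')', ',' }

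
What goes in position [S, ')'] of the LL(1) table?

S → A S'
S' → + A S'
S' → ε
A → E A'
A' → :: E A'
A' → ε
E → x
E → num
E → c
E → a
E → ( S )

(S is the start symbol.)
Empty (error entry)

To find M[S, ')'], we find productions for S where ')' is in the predict set (PREDICT(N → α) = (FIRST(α) \ {ε}) ∪ (FOLLOW(N) if α ⇒* ε)).

Relevant sets:
  FIRST(A) = { '(', 'a', 'c', 'num', 'x' }

S → A S': PREDICT = { '(', 'a', 'c', 'num', 'x' }

M[S, ')'] is empty (no production applies)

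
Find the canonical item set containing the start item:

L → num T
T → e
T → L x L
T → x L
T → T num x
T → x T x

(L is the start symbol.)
First, augment the grammar with L' → L
I₀ = CLOSURE({ [L' → . L] }):
  [L' → . L] has the dot before L: add [L → . num T]
No further items can be added.

I₀ = { [L → . num T], [L' → . L] }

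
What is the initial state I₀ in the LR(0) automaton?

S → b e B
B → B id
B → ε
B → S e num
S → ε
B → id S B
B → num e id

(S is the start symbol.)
First, augment the grammar with S' → S
I₀ = CLOSURE({ [S' → . S] }):
  [S' → . S] has the dot before S: add [S → . b e B], [S → .]
No further items can be added.

I₀ = { [S → . b e B], [S → .], [S' → . S] }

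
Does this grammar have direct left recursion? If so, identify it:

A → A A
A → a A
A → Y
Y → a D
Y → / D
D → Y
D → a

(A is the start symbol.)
Yes, A is left-recursive

Direct left recursion occurs when N → N α for some non-terminal N (the right-hand side begins with the left-hand side itself).

A → A A: LEFT RECURSIVE (starts with A)
A → a A: starts with a
A → Y: starts with Y
Y → a D: starts with a
Y → / D: starts with '/'
D → Y: starts with Y
D → a: starts with a

The grammar has direct left recursion on: A.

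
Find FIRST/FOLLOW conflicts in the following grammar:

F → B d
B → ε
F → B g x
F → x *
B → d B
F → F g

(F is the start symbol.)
Nullable non-terminals: B.

B: nullable alternative(s) B → ε; FOLLOW(B) = { 'd', 'g' }
  B → ε: FIRST \ {ε} = { } — this is the only nullable alternative, skip
  B → d B: FIRST \ {ε} = { 'd' } — overlaps FOLLOW(B) on { 'd' }: CONFLICT

F has no nullable alternative, so no FIRST/FOLLOW check is needed there.

So the grammar has 1 FIRST/FOLLOW conflict (marked CONFLICT above).

Answer: Yes. B → d B with FOLLOW(B) on { 'd' }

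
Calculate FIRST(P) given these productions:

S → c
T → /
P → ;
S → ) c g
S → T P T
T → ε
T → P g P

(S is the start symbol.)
{ ';' }

To compute FIRST(P), examine every production with P on the left-hand side, reading each right-hand side left to right until a non-nullable symbol is reached.

From P → ;:
  - ';' is a terminal: add ';' and stop

Collecting: FIRST(P) = { ';' }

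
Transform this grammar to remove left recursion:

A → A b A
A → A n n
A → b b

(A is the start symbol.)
A → b b A'
A' → b A A'
A' → n n A'
A' → ε

A is directly left-recursive. The standard transformation for
  A → A α₁ | ... | A α_m | β₁ | ... | β_n
is
  A  → β₁ A' | ... | β_n A'
  A' → α₁ A' | ... | α_m A' | ε

A → b b becomes A → b b A'
A → A b A becomes A' → b A A'
A → A n n becomes A' → n n A'
Add A' → ε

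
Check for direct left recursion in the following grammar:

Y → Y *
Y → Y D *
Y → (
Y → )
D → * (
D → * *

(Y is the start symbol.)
Yes, Y is left-recursive

Direct left recursion occurs when N → N α for some non-terminal N (the right-hand side begins with the left-hand side itself).

Y → Y *: LEFT RECURSIVE (starts with Y)
Y → Y D *: LEFT RECURSIVE (starts with Y)
Y → (: starts with '('
Y → ): starts with ')'
D → * (: starts with '*'
D → * *: starts with '*'

The grammar has direct left recursion on: Y.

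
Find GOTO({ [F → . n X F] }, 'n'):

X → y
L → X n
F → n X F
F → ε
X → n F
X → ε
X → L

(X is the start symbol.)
{ [F → n . X F], [L → . X n], [X → . L], [X → . n F], [X → . y], [X → .] }

GOTO(I, 'n') = CLOSURE({ [A → αX.β] : [A → α.Xβ] ∈ I, X = 'n' })

Items with dot before 'n', with the dot advanced:
  [F → . n X F] → [F → n . X F]
Closure of the advanced items:
  [F → n . X F] has the dot before X: add [X → . y], [X → . n F], [X → .], [X → . L]
  [X → . L] has the dot before L: add [L → . X n]

GOTO = { [F → n . X F], [L → . X n], [X → . L], [X → . n F], [X → . y], [X → .] }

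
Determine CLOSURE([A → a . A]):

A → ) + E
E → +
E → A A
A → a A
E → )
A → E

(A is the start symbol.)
{ [A → . ) + E], [A → . E], [A → . a A], [A → a . A], [E → . )], [E → . +], [E → . A A] }

Start with: [A → a . A]
  [A → a . A] has the dot before A: add [A → . ) + E], [A → . a A], [A → . E]
  [A → . E] has the dot before E: add [E → . +], [E → . A A], [E → . )]
No further items can be added.

CLOSURE = { [A → . ) + E], [A → . E], [A → . a A], [A → a . A], [E → . )], [E → . +], [E → . A A] }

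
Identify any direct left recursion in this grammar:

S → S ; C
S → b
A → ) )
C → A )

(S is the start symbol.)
S → S ; C: LEFT RECURSIVE (starts with S)
S → b: starts with b
A → ) ): starts with ')'
C → A ): starts with A

The grammar has direct left recursion on: S.

Answer: Yes, S is left-recursive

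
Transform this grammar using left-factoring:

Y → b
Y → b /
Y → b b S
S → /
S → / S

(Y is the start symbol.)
Left-factoring transforms A → αβ₁ | αβ₂ into A → αA' and A' → β₁ | β₂
(α is the longest common prefix among the alternatives). Repeat until
no nonterminal has two alternatives with a common prefix.

Round 1: Y has alternatives sharing prefix 'b'. Introduce Y': Y → b Y'
  Add: Y' → ε
  Add: Y' → /
  Add: Y' → b S

Round 2: S has alternatives sharing prefix '/'. Introduce S': S → / S'
  Add: S' → ε
  Add: S' → S

No remaining common prefixes — done.

Resulting grammar:
Y → b Y'
Y' → ε
Y' → /
Y' → b S
S → / S'
S' → ε
S' → S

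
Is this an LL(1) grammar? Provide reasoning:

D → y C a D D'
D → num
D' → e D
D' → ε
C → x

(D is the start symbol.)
Relevant sets:
  FOLLOW(D') = { $, 'e' }

For D:
  PREDICT(D → y C a D D') = { 'y' }
  PREDICT(D → num) = { 'num' }
For D':
  PREDICT(D' → e D) = { 'e' }
  PREDICT(D' → ε) = { $, 'e' }
C has a single production, so nothing to check there.

Conflict found: Predict set conflict for D': { 'e' }
The grammar is NOT LL(1).

Answer: No. Predict set conflict for D': { 'e' }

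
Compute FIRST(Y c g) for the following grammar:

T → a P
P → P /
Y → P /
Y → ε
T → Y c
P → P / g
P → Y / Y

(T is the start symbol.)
{ '/', 'c' }

FIRST sets of the non-terminals involved (from the grammar, by fixed-point iteration):
  FIRST(Y) = { '/', ε }

To compute FIRST(Y c g), process the symbols left to right:
Symbol Y is a non-terminal. Add FIRST(Y) \ {ε} = { '/' }
Y is nullable (ε ∈ FIRST(Y)), continue to the next symbol.
Symbol c is a terminal. Add 'c' and stop.
FIRST(Y c g) = { '/', 'c' }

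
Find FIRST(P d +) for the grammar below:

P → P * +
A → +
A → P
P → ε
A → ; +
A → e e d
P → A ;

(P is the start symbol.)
FIRST sets of the non-terminals involved (from the grammar, by fixed-point iteration):
  FIRST(P) = { '*', '+', ';', 'e', ε }

To compute FIRST(P d +), process the symbols left to right:
Symbol P is a non-terminal. Add FIRST(P) \ {ε} = { '*', '+', ';', 'e' }
P is nullable (ε ∈ FIRST(P)), continue to the next symbol.
Symbol d is a terminal. Add 'd' and stop.
FIRST(P d +) = { '*', '+', ';', 'd', 'e' }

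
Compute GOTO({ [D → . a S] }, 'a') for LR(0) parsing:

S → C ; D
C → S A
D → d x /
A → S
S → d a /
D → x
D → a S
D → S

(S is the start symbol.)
{ [C → . S A], [D → a . S], [S → . C ; D], [S → . d a /] }

GOTO(I, 'a') = CLOSURE({ [A → αX.β] : [A → α.Xβ] ∈ I, X = 'a' })

Items with dot before 'a', with the dot advanced:
  [D → . a S] → [D → a . S]
Closure of the advanced items:
  [D → a . S] has the dot before S: add [S → . C ; D], [S → . d a /]
  [S → . C ; D] has the dot before C: add [C → . S A]

GOTO = { [C → . S A], [D → a . S], [S → . C ; D], [S → . d a /] }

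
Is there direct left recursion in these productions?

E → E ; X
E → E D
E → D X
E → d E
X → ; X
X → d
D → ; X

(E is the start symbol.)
Yes, E is left-recursive

E → E ; X: LEFT RECURSIVE (starts with E)
E → E D: LEFT RECURSIVE (starts with E)
E → D X: starts with D
E → d E: starts with d
X → ; X: starts with ';'
X → d: starts with d
D → ; X: starts with ';'

The grammar has direct left recursion on: E.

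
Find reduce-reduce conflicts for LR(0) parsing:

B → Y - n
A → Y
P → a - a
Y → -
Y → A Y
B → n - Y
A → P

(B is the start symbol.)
Yes — I9: [A → Y .] vs [B → n - Y .]; I14: [A → Y .] vs [Y → A Y .]

A reduce-reduce conflict occurs when an LR(0) state has two complete items [A → α .] and [B → β .] — both call for a reduction, and with no lookahead the parser cannot choose between them.

Augment with B' → B and build the canonical LR(0) collection (I0 = CLOSURE({[B' → . B]}), then GOTO on every symbol after a dot until no new states appear). It has 15 states:
  I0: { [A → . P], [A → . Y], [B → . Y - n], [B → . n - Y], [B' → . B], [P → . a - a], [Y → . -], [Y → . A Y] }  — shift
  I1: { [Y → - .] }  — reduce
  I2: { [A → . P], [A → . Y], [P → . a - a], [Y → . -], [Y → . A Y], [Y → A . Y] }  — shift
  I3: { [B' → B .] }  — accept
  I4: { [A → P .] }  — reduce
  I5: { [A → Y .], [B → Y . - n] }  — shift, reduce
  I6: { [P → a . - a] }  — shift
  I7: { [B → n . - Y] }  — shift
  I8: { [A → . P], [A → . Y], [B → n - . Y], [P → . a - a], [Y → . -], [Y → . A Y] }  — shift
  I9: { [A → Y .], [B → n - Y .] }  — 2 reduces
  I10: { [P → a - . a] }  — shift
  I11: { [P → a - a .] }  — reduce
  I12: { [B → Y - . n] }  — shift
  I13: { [B → Y - n .] }  — reduce
  I14: { [A → Y .], [Y → A Y .] }  — 2 reduces

I9 contains complete items [A → Y .], [B → n - Y .] — reduce-reduce conflict.
I14 contains complete items [A → Y .], [Y → A Y .] — reduce-reduce conflict.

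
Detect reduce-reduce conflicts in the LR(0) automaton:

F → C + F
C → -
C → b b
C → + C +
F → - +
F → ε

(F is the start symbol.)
A reduce-reduce conflict occurs when an LR(0) state has two complete items [A → α .] and [B → β .] — both call for a reduction, and with no lookahead the parser cannot choose between them.

Augment with F' → F and build the canonical LR(0) collection (I0 = CLOSURE({[F' → . F]}), then GOTO on every symbol after a dot until no new states appear). It has 13 states:
  I0: { [C → . + C +], [C → . -], [C → . b b], [F → . - +], [F → . C + F], [F → .], [F' → . F] }  — shift, reduce
  I1: { [C → + . C +], [C → . + C +], [C → . -], [C → . b b] }  — shift
  I2: { [C → - .], [F → - . +] }  — shift, reduce
  I3: { [F → C . + F] }  — shift
  I4: { [F' → F .] }  — accept
  I5: { [C → b . b] }  — shift
  I6: { [C → b b .] }  — reduce
  I7: { [C → . + C +], [C → . -], [C → . b b], [F → . - +], [F → . C + F], [F → .], [F → C + . F] }  — shift, reduce
  I8: { [F → C + F .] }  — reduce
  I9: { [F → - + .] }  — reduce
  I10: { [C → - .] }  — reduce
  I11: { [C → + C . +] }  — shift
  I12: { [C → + C + .] }  — reduce

No state contains more than one complete item.

Answer: No reduce-reduce conflicts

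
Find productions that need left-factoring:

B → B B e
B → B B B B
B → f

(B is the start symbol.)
Yes, B has productions with common prefix 'B B'

Left-factoring is needed when two productions for the same non-terminal
share a common prefix on the right-hand side.

Productions for B:
  B → B B e
  B → B B B B
  B → f

Found common prefix 'B B' in productions for B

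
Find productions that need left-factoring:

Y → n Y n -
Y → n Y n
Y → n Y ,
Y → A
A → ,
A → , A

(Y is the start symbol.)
Yes, Y has productions with common prefix 'n Y'; A has productions with common prefix ','

Left-factoring is needed when two productions for the same non-terminal
share a common prefix on the right-hand side.

Productions for Y:
  Y → n Y n -
  Y → n Y n
  Y → n Y ,
  Y → A
Productions for A:
  A → ,
  A → , A

Found common prefix 'n Y' in productions for Y
Found common prefix ',' in productions for A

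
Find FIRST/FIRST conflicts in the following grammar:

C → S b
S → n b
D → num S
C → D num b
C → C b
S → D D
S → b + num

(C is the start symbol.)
Yes. C → S b / C → D num b on { 'num' }; C → S b / C → C b on { 'b', 'n', 'num' }; C → D num b / C → C b on { 'num' }

A FIRST/FIRST conflict occurs when two productions N → α and N → β for the same non-terminal have FIRST(α) ∩ FIRST(β) ≠ ∅ (with ε ∈ FIRST of a nullable right-hand side, so two nullable alternatives also conflict).

FIRST sets of the non-terminals at (or reachable through a nullable prefix from) the front of some alternative:
  FIRST(S) = { 'b', 'n', 'num' }
  FIRST(D) = { 'num' }
  FIRST(C) = { 'b', 'n', 'num' }

Productions for C:
  C → S b: FIRST = { 'b', 'n', 'num' }
  C → D num b: FIRST = { 'num' }
  C → C b: FIRST = { 'b', 'n', 'num' }
Productions for S:
  S → n b: FIRST = { 'n' }
  S → D D: FIRST = { 'num' }
  S → b + num: FIRST = { 'b' }
D has only one production, so no FIRST/FIRST conflict is possible there.

Conflict for C: C → S b and C → D num b
  Overlap: { 'num' }
Conflict for C: C → S b and C → C b
  Overlap: { 'b', 'n', 'num' }
Conflict for C: C → D num b and C → C b
  Overlap: { 'num' }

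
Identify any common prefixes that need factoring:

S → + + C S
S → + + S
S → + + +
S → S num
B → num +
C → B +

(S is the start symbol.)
Yes, S has productions with common prefix '+ +'

Left-factoring is needed when two productions for the same non-terminal
share a common prefix on the right-hand side.

Productions for S:
  S → + + C S
  S → + + S
  S → + + +
  S → S num

Found common prefix '+ +' in productions for S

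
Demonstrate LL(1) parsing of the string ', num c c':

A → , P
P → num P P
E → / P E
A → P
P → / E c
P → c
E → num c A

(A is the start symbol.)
Stack is shown with the top on the left.

Stack      Input        Action
------------------------------
A $        , num c c $  output A → , P
, P $      , num c c $  match ','
P $        num c c $    output P → num P P
num P P $  num c c $    match 'num'
P P $      c c $        output P → c
c P $      c c $        match 'c'
P $        c $          output P → c
c $        c $          match 'c'
$          $            accept

The string is accepted.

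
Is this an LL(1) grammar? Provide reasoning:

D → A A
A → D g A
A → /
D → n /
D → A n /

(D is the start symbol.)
Relevant sets:
  FIRST(A) = { '/', 'n' }
  FIRST(D) = { '/', 'n' }

For D:
  PREDICT(D → A A) = { '/', 'n' }
  PREDICT(D → n '/') = { 'n' }
  PREDICT(D → A n '/') = { '/', 'n' }
For A:
  PREDICT(A → D g A) = { '/', 'n' }
  PREDICT(A → '/') = { '/' }

Conflict found: Predict set conflict for D: { 'n' }
The grammar is NOT LL(1).

Answer: No. Predict set conflict for D: { 'n' }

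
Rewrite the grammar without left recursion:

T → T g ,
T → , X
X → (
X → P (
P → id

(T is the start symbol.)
T is directly left-recursive. The standard transformation for
  A → A α₁ | ... | A α_m | β₁ | ... | β_n
is
  A  → β₁ A' | ... | β_n A'
  A' → α₁ A' | ... | α_m A' | ε

T → , X becomes T → , X T'
T → T g , becomes T' → g , T'
Add T' → ε

Productions for other non-terminals are unchanged:
  X → (
  X → P (
  P → id

Resulting grammar:
T → , X T'
T' → g , T'
T' → ε
X → (
X → P (
P → id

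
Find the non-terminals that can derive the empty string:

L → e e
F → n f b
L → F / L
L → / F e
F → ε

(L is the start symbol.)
{ 'F' }

A non-terminal is nullable if it can derive ε (the empty string): either it has an ε-production, or it has a production whose right-hand side consists entirely of nullable non-terminals.

ε-productions: F → ε
So F is immediately nullable.
No further non-terminal can be added: every production for the remaining non-terminals contains a terminal or a non-nullable non-terminal.
Nullable = { 'F' }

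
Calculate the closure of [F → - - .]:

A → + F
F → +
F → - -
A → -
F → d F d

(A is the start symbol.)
Start with: [F → - - .]
The dot is at the end, so nothing is added.

CLOSURE = { [F → - - .] }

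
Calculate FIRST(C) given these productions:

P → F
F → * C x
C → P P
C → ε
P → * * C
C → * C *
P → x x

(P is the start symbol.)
FIRST sets of the other non-terminals involved (by the same procedure, iterated to a fixed point):
  FIRST(P) = { '*', 'x' }

From C → P P:
  - P is a non-terminal: add FIRST(P) \ {ε} = { '*', 'x' }
    P is not nullable, so stop
From C → ε:
  - ε-production, so ε ∈ FIRST(C)
From C → * C *:
  - '*' is a terminal: add '*' and stop

Collecting: FIRST(C) = { '*', 'x', ε }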